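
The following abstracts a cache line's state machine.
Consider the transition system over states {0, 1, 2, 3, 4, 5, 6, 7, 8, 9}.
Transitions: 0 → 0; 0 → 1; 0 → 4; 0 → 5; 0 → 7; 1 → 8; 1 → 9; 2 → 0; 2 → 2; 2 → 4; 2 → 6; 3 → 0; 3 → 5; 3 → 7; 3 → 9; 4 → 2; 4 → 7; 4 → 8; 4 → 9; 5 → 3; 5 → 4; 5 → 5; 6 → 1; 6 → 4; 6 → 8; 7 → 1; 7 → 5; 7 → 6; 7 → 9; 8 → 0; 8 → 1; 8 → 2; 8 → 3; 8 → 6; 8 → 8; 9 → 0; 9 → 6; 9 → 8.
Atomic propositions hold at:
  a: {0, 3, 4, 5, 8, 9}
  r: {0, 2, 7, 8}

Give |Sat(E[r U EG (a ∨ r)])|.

Sat(a ∨ r) = {0, 2, 3, 4, 5, 7, 8, 9}
EG (a ∨ r): greatest fixpoint, start Z0 = {0, 2, 3, 4, 5, 7, 8, 9}, keep only states in Sat with some successor in Z. Already a fixed point.
Sat(EG (a ∨ r)) = {0, 2, 3, 4, 5, 7, 8, 9}
E[r U EG (a ∨ r)]: least fixpoint, start Z0 = Sat(EG (a ∨ r)) = {0, 2, 3, 4, 5, 7, 8, 9}, add states in Sat(r) with some successor in Z. Already a fixed point.
Sat(E[r U EG (a ∨ r)]) = {0, 2, 3, 4, 5, 7, 8, 9}
|Sat(E[r U EG (a ∨ r)])| = |{0, 2, 3, 4, 5, 7, 8, 9}| = 8.

8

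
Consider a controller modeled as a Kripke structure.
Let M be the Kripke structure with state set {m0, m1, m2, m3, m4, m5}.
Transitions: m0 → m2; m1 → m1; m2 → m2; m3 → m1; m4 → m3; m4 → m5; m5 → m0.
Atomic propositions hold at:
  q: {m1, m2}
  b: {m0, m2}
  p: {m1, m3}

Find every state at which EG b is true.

{m0, m2}

EG b: greatest fixpoint, start Z0 = {m0, m2}, keep only states in Sat with some successor in Z. Already a fixed point.
Sat(EG b) = {m0, m2}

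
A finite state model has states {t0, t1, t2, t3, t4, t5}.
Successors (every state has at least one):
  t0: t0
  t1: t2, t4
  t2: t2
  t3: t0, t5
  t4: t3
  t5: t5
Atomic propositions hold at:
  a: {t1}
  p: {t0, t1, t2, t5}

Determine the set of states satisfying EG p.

{t0, t1, t2, t5}

EG p: greatest fixpoint, start Z0 = {t0, t1, t2, t5}, keep only states in Sat with some successor in Z. Already a fixed point.
Sat(EG p) = {t0, t1, t2, t5}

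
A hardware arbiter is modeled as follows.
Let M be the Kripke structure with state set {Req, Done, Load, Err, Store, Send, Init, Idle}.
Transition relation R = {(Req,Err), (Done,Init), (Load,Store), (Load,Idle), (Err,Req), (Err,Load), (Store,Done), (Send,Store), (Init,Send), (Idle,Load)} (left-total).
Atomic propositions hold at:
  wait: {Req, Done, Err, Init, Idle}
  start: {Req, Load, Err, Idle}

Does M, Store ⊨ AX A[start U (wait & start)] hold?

No

Sat(wait & start) = {Req, Err, Idle}
A[start U (wait & start)]: least fixpoint, start Z0 = Sat((wait & start)) = {Req, Err, Idle}, add states in Sat(start) with every successor in Z. Already a fixed point.
Sat(A[start U (wait & start)]) = {Req, Err, Idle}
Sat(AX A[start U (wait & start)]) = {s : every successor in {Req, Err, Idle}} = {Req}
Store ∉ Sat(AX A[start U (wait & start)]) = {Req}, so the formula does not hold at Store.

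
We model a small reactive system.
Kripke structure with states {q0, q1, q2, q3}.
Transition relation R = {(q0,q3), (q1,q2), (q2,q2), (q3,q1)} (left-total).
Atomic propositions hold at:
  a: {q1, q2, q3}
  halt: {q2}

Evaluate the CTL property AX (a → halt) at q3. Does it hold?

No

Sat(a → halt) = {q0, q2}
Sat(AX (a → halt)) = {s : every successor in {q0, q2}} = {q1, q2}
q3 ∉ Sat(AX (a → halt)) = {q1, q2}, so the formula does not hold at q3.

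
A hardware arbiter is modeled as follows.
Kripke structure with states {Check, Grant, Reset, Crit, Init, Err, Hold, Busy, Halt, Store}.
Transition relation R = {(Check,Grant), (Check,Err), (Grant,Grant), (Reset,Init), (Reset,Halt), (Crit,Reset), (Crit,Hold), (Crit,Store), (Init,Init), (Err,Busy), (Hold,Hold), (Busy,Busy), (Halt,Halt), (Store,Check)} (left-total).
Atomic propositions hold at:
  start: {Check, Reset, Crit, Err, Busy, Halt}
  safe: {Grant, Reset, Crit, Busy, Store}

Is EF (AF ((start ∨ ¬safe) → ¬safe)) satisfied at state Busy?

No

Sat(¬safe) = {Check, Init, Err, Hold, Halt}
Sat(start ∨ ¬safe) = {Check, Reset, Crit, Init, Err, Hold, Busy, Halt}
Sat((start ∨ ¬safe) → ¬safe) = {Check, Grant, Init, Err, Hold, Halt, Store}
AF ((start ∨ ¬safe) → ¬safe): least fixpoint, start Z0 = {Check, Grant, Init, Err, Hold, Halt, Store}, add states with every successor in Z. Z1 = {Check, Grant, Reset, Init, Err, Hold, Halt, Store}; Z2 = {Check, Grant, Reset, Crit, Init, Err, Hold, Halt, Store}; fixed.
Sat(AF ((start ∨ ¬safe) → ¬safe)) = {Check, Grant, Reset, Crit, Init, Err, Hold, Halt, Store}
EF (AF ((start ∨ ¬safe) → ¬safe)): least fixpoint, start Z0 = {Check, Grant, Reset, Crit, Init, Err, Hold, Halt, Store}, add states with some successor in Z. Already a fixed point.
Sat(EF (AF ((start ∨ ¬safe) → ¬safe))) = {Check, Grant, Reset, Crit, Init, Err, Hold, Halt, Store}
Busy ∉ Sat(EF (AF ((start ∨ ¬safe) → ¬safe))) = {Check, Grant, Reset, Crit, Init, Err, Hold, Halt, Store}, so the formula does not hold at Busy.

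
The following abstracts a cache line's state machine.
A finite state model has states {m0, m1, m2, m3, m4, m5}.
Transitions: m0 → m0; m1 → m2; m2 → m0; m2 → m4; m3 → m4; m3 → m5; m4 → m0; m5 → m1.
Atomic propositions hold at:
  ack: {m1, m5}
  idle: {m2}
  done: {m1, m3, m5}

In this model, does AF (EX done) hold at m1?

Sat(EX done) = {s : some successor in {m1, m3, m5}} = {m3, m5}
AF (EX done): least fixpoint, start Z0 = {m3, m5}, add states with every successor in Z. Already a fixed point.
Sat(AF (EX done)) = {m3, m5}
m1 ∉ Sat(AF (EX done)) = {m3, m5}, so the formula does not hold at m1.

No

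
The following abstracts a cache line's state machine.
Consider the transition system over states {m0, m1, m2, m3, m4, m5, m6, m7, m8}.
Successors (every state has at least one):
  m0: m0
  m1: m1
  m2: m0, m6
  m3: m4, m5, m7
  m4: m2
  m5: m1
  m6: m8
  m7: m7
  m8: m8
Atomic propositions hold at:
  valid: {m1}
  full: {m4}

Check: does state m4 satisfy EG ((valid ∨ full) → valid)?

No

Sat(valid ∨ full) = {m1, m4}
Sat((valid ∨ full) → valid) = {m0, m1, m2, m3, m5, m6, m7, m8}
EG ((valid ∨ full) → valid): greatest fixpoint, start Z0 = {m0, m1, m2, m3, m5, m6, m7, m8}, keep only states in Sat with some successor in Z. Already a fixed point.
Sat(EG ((valid ∨ full) → valid)) = {m0, m1, m2, m3, m5, m6, m7, m8}
m4 ∉ Sat(EG ((valid ∨ full) → valid)) = {m0, m1, m2, m3, m5, m6, m7, m8}, so the formula does not hold at m4.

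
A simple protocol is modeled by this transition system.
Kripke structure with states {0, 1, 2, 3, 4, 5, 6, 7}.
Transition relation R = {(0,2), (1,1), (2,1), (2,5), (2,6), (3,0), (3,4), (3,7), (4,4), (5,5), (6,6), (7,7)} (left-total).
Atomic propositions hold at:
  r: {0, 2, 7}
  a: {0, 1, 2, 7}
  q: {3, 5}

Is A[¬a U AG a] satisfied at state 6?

No

Sat(¬a) = {3, 4, 5, 6}
AG a: greatest fixpoint, start Z0 = {0, 1, 2, 7}, keep only states in Sat with every successor in Z. Z1 = {0, 1, 7}; Z2 = {1, 7}; fixed.
Sat(AG a) = {1, 7}
A[¬a U AG a]: least fixpoint, start Z0 = Sat(AG a) = {1, 7}, add states in Sat(¬a) with every successor in Z. Already a fixed point.
Sat(A[¬a U AG a]) = {1, 7}
6 ∉ Sat(A[¬a U AG a]) = {1, 7}, so the formula does not hold at 6.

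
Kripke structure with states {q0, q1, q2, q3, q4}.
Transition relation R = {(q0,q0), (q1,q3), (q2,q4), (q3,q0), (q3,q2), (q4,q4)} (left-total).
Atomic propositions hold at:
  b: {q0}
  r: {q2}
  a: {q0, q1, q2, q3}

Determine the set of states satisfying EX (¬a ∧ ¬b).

Sat(¬a) = {q4}
Sat(¬b) = {q1, q2, q3, q4}
Sat(¬a ∧ ¬b) = {q4}
Sat(EX (¬a ∧ ¬b)) = {s : some successor in {q4}} = {q2, q4}

{q2, q4}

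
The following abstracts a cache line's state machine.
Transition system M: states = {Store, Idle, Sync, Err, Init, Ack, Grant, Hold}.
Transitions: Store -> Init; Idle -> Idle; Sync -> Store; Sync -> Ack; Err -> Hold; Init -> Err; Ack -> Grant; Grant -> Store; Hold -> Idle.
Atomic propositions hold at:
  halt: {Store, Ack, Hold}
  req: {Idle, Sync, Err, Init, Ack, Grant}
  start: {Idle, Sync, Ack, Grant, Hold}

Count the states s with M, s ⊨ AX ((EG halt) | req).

5

EG halt: greatest fixpoint, start Z0 = {Store, Ack, Hold}, keep only states in Sat with some successor in Z. Z1 = ∅; fixed.
Sat(EG halt) = ∅
Sat((EG halt) | req) = {Idle, Sync, Err, Init, Ack, Grant}
Sat(AX ((EG halt) | req)) = {s : every successor in {Idle, Sync, Err, Init, Ack, Grant}} = {Store, Idle, Init, Ack, Hold}
|Sat(AX ((EG halt) | req))| = |{Store, Idle, Init, Ack, Hold}| = 5.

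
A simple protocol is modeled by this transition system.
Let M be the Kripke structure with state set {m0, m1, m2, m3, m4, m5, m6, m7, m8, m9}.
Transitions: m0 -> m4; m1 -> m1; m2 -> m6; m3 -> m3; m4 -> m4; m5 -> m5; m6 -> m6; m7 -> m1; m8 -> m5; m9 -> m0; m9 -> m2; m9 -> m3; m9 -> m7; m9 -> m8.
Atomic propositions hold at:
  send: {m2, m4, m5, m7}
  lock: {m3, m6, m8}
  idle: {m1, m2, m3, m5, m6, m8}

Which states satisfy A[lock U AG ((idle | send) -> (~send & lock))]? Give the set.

Sat(idle | send) = {m1, m2, m3, m4, m5, m6, m7, m8}
Sat(~send) = {m0, m1, m3, m6, m8, m9}
Sat(~send & lock) = {m3, m6, m8}
Sat((idle | send) -> (~send & lock)) = {m0, m3, m6, m8, m9}
AG ((idle | send) -> (~send & lock)): greatest fixpoint, start Z0 = {m0, m3, m6, m8, m9}, keep only states in Sat with every successor in Z. Z1 = {m3, m6}; fixed.
Sat(AG ((idle | send) -> (~send & lock))) = {m3, m6}
A[lock U AG ((idle | send) -> (~send & lock))]: least fixpoint, start Z0 = Sat(AG ((idle | send) -> (~send & lock))) = {m3, m6}, add states in Sat(lock) with every successor in Z. Already a fixed point.
Sat(A[lock U AG ((idle | send) -> (~send & lock))]) = {m3, m6}

{m3, m6}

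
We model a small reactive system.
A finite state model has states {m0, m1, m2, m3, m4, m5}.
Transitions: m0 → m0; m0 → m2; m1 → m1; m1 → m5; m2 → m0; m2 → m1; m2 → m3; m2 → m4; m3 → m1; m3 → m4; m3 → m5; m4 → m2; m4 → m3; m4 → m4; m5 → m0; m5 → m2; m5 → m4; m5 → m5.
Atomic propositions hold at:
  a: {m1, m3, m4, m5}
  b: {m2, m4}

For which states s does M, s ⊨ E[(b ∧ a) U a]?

Sat(b ∧ a) = {m4}
E[(b ∧ a) U a]: least fixpoint, start Z0 = Sat(a) = {m1, m3, m4, m5}, add states in Sat(b ∧ a) with some successor in Z. Already a fixed point.
Sat(E[(b ∧ a) U a]) = {m1, m3, m4, m5}

{m1, m3, m4, m5}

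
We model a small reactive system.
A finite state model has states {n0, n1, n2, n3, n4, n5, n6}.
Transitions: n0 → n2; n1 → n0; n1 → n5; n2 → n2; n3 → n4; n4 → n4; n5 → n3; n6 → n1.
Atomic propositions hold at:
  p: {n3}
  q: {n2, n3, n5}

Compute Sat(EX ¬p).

{n0, n1, n2, n3, n4, n6}

Sat(¬p) = {n0, n1, n2, n4, n5, n6}
Sat(EX ¬p) = {s : some successor in {n0, n1, n2, n4, n5, n6}} = {n0, n1, n2, n3, n4, n6}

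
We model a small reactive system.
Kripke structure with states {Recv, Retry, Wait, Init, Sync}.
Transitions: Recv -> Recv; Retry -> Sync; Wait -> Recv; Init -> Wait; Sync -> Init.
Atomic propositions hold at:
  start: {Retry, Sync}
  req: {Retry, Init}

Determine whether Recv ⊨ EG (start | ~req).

Sat(~req) = {Recv, Wait, Sync}
Sat(start | ~req) = {Recv, Retry, Wait, Sync}
EG (start | ~req): greatest fixpoint, start Z0 = {Recv, Retry, Wait, Sync}, keep only states in Sat with some successor in Z. Z1 = {Recv, Retry, Wait}; Z2 = {Recv, Wait}; fixed.
Sat(EG (start | ~req)) = {Recv, Wait}
Recv ∈ Sat(EG (start | ~req)) = {Recv, Wait}, so the formula holds at Recv.

Yes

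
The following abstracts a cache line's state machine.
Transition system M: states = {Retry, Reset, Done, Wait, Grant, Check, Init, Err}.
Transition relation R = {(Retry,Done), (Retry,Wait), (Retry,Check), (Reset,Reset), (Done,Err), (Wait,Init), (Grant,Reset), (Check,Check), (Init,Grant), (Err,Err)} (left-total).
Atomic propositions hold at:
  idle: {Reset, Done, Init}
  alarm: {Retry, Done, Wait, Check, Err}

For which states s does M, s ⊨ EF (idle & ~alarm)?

{Retry, Reset, Wait, Grant, Init}

Sat(~alarm) = {Reset, Grant, Init}
Sat(idle & ~alarm) = {Reset, Init}
EF (idle & ~alarm): least fixpoint, start Z0 = {Reset, Init}, add states with some successor in Z. Z1 = {Reset, Wait, Grant, Init}; Z2 = {Retry, Reset, Wait, Grant, Init}; fixed.
Sat(EF (idle & ~alarm)) = {Retry, Reset, Wait, Grant, Init}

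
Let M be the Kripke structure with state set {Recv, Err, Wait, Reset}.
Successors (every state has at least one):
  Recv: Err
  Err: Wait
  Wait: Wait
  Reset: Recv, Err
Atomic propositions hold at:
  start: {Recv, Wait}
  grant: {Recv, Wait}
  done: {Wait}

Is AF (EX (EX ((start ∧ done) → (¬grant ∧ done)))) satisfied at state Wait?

No

Sat(start ∧ done) = {Wait}
Sat(¬grant) = {Err, Reset}
Sat(¬grant ∧ done) = ∅
Sat((start ∧ done) → (¬grant ∧ done)) = {Recv, Err, Reset}
Sat(EX ((start ∧ done) → (¬grant ∧ done))) = {s : some successor in {Recv, Err, Reset}} = {Recv, Reset}
Sat(EX (EX ((start ∧ done) → (¬grant ∧ done)))) = {s : some successor in {Recv, Reset}} = {Reset}
AF (EX (EX ((start ∧ done) → (¬grant ∧ done)))): least fixpoint, start Z0 = {Reset}, add states with every successor in Z. Already a fixed point.
Sat(AF (EX (EX ((start ∧ done) → (¬grant ∧ done))))) = {Reset}
Wait ∉ Sat(AF (EX (EX ((start ∧ done) → (¬grant ∧ done))))) = {Reset}, so the formula does not hold at Wait.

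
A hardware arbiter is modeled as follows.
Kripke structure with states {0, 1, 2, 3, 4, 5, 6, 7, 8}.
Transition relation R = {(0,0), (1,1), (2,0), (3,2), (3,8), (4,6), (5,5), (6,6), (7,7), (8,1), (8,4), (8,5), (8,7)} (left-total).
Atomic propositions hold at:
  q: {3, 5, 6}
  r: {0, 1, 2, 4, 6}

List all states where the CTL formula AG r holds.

{0, 1, 2, 4, 6}

AG r: greatest fixpoint, start Z0 = {0, 1, 2, 4, 6}, keep only states in Sat with every successor in Z. Already a fixed point.
Sat(AG r) = {0, 1, 2, 4, 6}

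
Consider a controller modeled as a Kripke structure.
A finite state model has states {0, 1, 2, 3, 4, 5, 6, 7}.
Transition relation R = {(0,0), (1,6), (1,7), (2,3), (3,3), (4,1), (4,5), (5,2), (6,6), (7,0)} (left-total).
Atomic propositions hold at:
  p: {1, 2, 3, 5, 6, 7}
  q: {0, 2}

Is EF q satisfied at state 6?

EF q: least fixpoint, start Z0 = {0, 2}, add states with some successor in Z. Z1 = {0, 2, 5, 7}; Z2 = {0, 1, 2, 4, 5, 7}; fixed.
Sat(EF q) = {0, 1, 2, 4, 5, 7}
6 ∉ Sat(EF q) = {0, 1, 2, 4, 5, 7}, so the formula does not hold at 6.

No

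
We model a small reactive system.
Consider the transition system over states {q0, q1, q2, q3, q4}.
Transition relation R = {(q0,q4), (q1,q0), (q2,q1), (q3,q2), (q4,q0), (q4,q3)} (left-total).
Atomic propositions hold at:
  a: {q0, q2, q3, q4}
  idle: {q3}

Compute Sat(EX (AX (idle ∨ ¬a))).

{q3}

Sat(¬a) = {q1}
Sat(idle ∨ ¬a) = {q1, q3}
Sat(AX (idle ∨ ¬a)) = {s : every successor in {q1, q3}} = {q2}
Sat(EX (AX (idle ∨ ¬a))) = {s : some successor in {q2}} = {q3}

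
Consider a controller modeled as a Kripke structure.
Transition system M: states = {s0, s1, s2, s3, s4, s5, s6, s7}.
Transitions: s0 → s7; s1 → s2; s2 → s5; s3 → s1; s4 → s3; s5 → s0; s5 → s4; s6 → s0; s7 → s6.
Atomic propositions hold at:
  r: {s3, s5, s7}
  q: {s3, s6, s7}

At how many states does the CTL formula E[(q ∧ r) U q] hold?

Sat(q ∧ r) = {s3, s7}
E[(q ∧ r) U q]: least fixpoint, start Z0 = Sat(q) = {s3, s6, s7}, add states in Sat(q ∧ r) with some successor in Z. Already a fixed point.
Sat(E[(q ∧ r) U q]) = {s3, s6, s7}
|Sat(E[(q ∧ r) U q])| = |{s3, s6, s7}| = 3.

3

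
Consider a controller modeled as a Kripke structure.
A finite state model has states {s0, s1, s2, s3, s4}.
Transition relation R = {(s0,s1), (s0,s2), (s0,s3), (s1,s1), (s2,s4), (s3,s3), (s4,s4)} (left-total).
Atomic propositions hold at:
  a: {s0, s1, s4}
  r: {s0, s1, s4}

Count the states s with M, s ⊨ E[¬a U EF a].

4

Sat(¬a) = {s2, s3}
EF a: least fixpoint, start Z0 = {s0, s1, s4}, add states with some successor in Z. Z1 = {s0, s1, s2, s4}; fixed.
Sat(EF a) = {s0, s1, s2, s4}
E[¬a U EF a]: least fixpoint, start Z0 = Sat(EF a) = {s0, s1, s2, s4}, add states in Sat(¬a) with some successor in Z. Already a fixed point.
Sat(E[¬a U EF a]) = {s0, s1, s2, s4}
|Sat(E[¬a U EF a])| = |{s0, s1, s2, s4}| = 4.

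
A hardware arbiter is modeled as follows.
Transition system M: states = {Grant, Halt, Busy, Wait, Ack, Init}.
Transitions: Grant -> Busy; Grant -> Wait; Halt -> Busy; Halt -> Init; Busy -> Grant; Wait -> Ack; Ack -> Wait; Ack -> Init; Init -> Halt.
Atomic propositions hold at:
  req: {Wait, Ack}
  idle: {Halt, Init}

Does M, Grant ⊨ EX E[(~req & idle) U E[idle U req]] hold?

Sat(~req) = {Grant, Halt, Busy, Init}
Sat(~req & idle) = {Halt, Init}
E[idle U req]: least fixpoint, start Z0 = Sat(req) = {Wait, Ack}, add states in Sat(idle) with some successor in Z. Already a fixed point.
Sat(E[idle U req]) = {Wait, Ack}
E[(~req & idle) U E[idle U req]]: least fixpoint, start Z0 = Sat(E[idle U req]) = {Wait, Ack}, add states in Sat(~req & idle) with some successor in Z. Already a fixed point.
Sat(E[(~req & idle) U E[idle U req]]) = {Wait, Ack}
Sat(EX E[(~req & idle) U E[idle U req]]) = {s : some successor in {Wait, Ack}} = {Grant, Wait, Ack}
Grant ∈ Sat(EX E[(~req & idle) U E[idle U req]]) = {Grant, Wait, Ack}, so the formula holds at Grant.

Yes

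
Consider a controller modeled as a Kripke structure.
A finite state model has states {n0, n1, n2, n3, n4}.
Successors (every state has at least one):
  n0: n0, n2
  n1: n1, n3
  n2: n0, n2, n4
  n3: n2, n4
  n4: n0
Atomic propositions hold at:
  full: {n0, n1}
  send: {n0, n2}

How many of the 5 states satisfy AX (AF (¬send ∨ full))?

Sat(¬send) = {n1, n3, n4}
Sat(¬send ∨ full) = {n0, n1, n3, n4}
AF (¬send ∨ full): least fixpoint, start Z0 = {n0, n1, n3, n4}, add states with every successor in Z. Already a fixed point.
Sat(AF (¬send ∨ full)) = {n0, n1, n3, n4}
Sat(AX (AF (¬send ∨ full))) = {s : every successor in {n0, n1, n3, n4}} = {n1, n4}
|Sat(AX (AF (¬send ∨ full)))| = |{n1, n4}| = 2.

2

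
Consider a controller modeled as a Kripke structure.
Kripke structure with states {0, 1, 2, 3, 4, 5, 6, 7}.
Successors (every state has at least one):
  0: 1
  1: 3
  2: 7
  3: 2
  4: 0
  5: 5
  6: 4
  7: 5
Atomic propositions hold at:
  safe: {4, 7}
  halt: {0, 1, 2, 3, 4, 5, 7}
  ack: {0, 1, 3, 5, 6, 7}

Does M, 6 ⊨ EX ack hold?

Sat(EX ack) = {s : some successor in {0, 1, 3, 5, 6, 7}} = {0, 1, 2, 4, 5, 7}
6 ∉ Sat(EX ack) = {0, 1, 2, 4, 5, 7}, so the formula does not hold at 6.

No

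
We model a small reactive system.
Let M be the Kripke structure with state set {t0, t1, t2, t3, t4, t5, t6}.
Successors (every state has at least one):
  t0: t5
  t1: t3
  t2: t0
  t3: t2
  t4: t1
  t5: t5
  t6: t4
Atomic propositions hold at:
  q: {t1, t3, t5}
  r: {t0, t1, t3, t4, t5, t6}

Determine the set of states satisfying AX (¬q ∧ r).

Sat(¬q) = {t0, t2, t4, t6}
Sat(¬q ∧ r) = {t0, t4, t6}
Sat(AX (¬q ∧ r)) = {s : every successor in {t0, t4, t6}} = {t2, t6}

{t2, t6}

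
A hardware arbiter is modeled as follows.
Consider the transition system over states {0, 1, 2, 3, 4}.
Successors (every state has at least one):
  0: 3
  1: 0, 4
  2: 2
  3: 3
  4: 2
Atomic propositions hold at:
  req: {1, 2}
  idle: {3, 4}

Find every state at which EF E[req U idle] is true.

E[req U idle]: least fixpoint, start Z0 = Sat(idle) = {3, 4}, add states in Sat(req) with some successor in Z. Z1 = {1, 3, 4}; fixed.
Sat(E[req U idle]) = {1, 3, 4}
EF E[req U idle]: least fixpoint, start Z0 = {1, 3, 4}, add states with some successor in Z. Z1 = {0, 1, 3, 4}; fixed.
Sat(EF E[req U idle]) = {0, 1, 3, 4}

{0, 1, 3, 4}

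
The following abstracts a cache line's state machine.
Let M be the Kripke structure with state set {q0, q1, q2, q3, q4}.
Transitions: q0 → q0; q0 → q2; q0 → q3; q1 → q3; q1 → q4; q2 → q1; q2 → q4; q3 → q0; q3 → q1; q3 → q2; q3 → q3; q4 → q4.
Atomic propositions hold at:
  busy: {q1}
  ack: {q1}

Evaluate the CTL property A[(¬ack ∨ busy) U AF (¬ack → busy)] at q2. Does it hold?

Sat(¬ack) = {q0, q2, q3, q4}
Sat(¬ack ∨ busy) = {q0, q1, q2, q3, q4}
Sat(¬ack → busy) = {q1}
AF (¬ack → busy): least fixpoint, start Z0 = {q1}, add states with every successor in Z. Already a fixed point.
Sat(AF (¬ack → busy)) = {q1}
A[(¬ack ∨ busy) U AF (¬ack → busy)]: least fixpoint, start Z0 = Sat(AF (¬ack → busy)) = {q1}, add states in Sat(¬ack ∨ busy) with every successor in Z. Already a fixed point.
Sat(A[(¬ack ∨ busy) U AF (¬ack → busy)]) = {q1}
q2 ∉ Sat(A[(¬ack ∨ busy) U AF (¬ack → busy)]) = {q1}, so the formula does not hold at q2.

No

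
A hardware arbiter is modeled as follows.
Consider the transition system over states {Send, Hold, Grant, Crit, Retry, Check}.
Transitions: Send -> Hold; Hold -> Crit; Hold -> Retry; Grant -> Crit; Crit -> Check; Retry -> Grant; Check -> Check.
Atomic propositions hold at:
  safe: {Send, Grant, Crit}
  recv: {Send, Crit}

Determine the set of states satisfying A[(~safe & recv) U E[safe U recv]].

{Send, Grant, Crit}

Sat(~safe) = {Hold, Retry, Check}
Sat(~safe & recv) = ∅
E[safe U recv]: least fixpoint, start Z0 = Sat(recv) = {Send, Crit}, add states in Sat(safe) with some successor in Z. Z1 = {Send, Grant, Crit}; fixed.
Sat(E[safe U recv]) = {Send, Grant, Crit}
A[(~safe & recv) U E[safe U recv]]: least fixpoint, start Z0 = Sat(E[safe U recv]) = {Send, Grant, Crit}, add states in Sat(~safe & recv) with every successor in Z. Already a fixed point.
Sat(A[(~safe & recv) U E[safe U recv]]) = {Send, Grant, Crit}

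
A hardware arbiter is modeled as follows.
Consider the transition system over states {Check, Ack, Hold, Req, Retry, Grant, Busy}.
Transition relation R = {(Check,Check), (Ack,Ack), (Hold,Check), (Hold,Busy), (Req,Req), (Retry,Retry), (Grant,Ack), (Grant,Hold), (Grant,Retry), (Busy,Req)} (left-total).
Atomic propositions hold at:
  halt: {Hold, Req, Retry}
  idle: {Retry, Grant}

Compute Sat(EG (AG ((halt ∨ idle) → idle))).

{Check, Ack, Retry}

Sat(halt ∨ idle) = {Hold, Req, Retry, Grant}
Sat((halt ∨ idle) → idle) = {Check, Ack, Retry, Grant, Busy}
AG ((halt ∨ idle) → idle): greatest fixpoint, start Z0 = {Check, Ack, Retry, Grant, Busy}, keep only states in Sat with every successor in Z. Z1 = {Check, Ack, Retry}; fixed.
Sat(AG ((halt ∨ idle) → idle)) = {Check, Ack, Retry}
EG (AG ((halt ∨ idle) → idle)): greatest fixpoint, start Z0 = {Check, Ack, Retry}, keep only states in Sat with some successor in Z. Already a fixed point.
Sat(EG (AG ((halt ∨ idle) → idle))) = {Check, Ack, Retry}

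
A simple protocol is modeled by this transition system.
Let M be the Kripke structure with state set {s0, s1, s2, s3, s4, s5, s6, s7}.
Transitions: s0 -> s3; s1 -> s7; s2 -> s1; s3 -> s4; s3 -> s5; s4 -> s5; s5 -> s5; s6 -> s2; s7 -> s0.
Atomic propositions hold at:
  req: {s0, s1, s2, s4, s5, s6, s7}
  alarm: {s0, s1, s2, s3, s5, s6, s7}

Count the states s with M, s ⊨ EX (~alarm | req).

7

Sat(~alarm) = {s4}
Sat(~alarm | req) = {s0, s1, s2, s4, s5, s6, s7}
Sat(EX (~alarm | req)) = {s : some successor in {s0, s1, s2, s4, s5, s6, s7}} = {s1, s2, s3, s4, s5, s6, s7}
|Sat(EX (~alarm | req))| = |{s1, s2, s3, s4, s5, s6, s7}| = 7.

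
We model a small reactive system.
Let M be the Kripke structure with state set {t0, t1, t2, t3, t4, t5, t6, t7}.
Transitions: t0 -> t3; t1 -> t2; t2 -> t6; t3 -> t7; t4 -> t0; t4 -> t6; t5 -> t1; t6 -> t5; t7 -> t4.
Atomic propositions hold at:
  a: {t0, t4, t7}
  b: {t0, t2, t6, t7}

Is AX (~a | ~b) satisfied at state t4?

No

Sat(~a) = {t1, t2, t3, t5, t6}
Sat(~b) = {t1, t3, t4, t5}
Sat(~a | ~b) = {t1, t2, t3, t4, t5, t6}
Sat(AX (~a | ~b)) = {s : every successor in {t1, t2, t3, t4, t5, t6}} = {t0, t1, t2, t5, t6, t7}
t4 ∉ Sat(AX (~a | ~b)) = {t0, t1, t2, t5, t6, t7}, so the formula does not hold at t4.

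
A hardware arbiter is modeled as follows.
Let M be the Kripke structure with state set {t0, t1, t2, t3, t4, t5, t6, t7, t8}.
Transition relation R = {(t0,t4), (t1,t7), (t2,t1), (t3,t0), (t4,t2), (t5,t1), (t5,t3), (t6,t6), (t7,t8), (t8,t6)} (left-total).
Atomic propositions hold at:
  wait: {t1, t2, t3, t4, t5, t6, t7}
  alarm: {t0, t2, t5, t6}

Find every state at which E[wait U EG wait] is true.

{t6}

EG wait: greatest fixpoint, start Z0 = {t1, t2, t3, t4, t5, t6, t7}, keep only states in Sat with some successor in Z. Z1 = {t1, t2, t4, t5, t6}; Z2 = {t2, t4, t5, t6}; Z3 = {t4, t6}; Z4 = {t6}; fixed.
Sat(EG wait) = {t6}
E[wait U EG wait]: least fixpoint, start Z0 = Sat(EG wait) = {t6}, add states in Sat(wait) with some successor in Z. Already a fixed point.
Sat(E[wait U EG wait]) = {t6}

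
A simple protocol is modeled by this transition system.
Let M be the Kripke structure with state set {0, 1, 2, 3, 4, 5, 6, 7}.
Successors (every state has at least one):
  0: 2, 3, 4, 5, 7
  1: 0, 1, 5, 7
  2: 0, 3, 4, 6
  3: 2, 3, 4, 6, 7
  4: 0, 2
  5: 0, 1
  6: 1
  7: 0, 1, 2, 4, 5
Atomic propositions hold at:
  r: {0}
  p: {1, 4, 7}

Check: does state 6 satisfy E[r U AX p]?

Sat(AX p) = {s : every successor in {1, 4, 7}} = {6}
E[r U AX p]: least fixpoint, start Z0 = Sat(AX p) = {6}, add states in Sat(r) with some successor in Z. Already a fixed point.
Sat(E[r U AX p]) = {6}
6 ∈ Sat(E[r U AX p]) = {6}, so the formula holds at 6.

Yes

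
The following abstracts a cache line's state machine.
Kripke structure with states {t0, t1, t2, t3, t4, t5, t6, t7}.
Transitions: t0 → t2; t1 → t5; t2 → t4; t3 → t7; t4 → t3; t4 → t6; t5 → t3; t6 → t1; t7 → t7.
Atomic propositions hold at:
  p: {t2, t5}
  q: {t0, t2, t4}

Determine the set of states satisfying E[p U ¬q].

{t1, t3, t5, t6, t7}

Sat(¬q) = {t1, t3, t5, t6, t7}
E[p U ¬q]: least fixpoint, start Z0 = Sat(¬q) = {t1, t3, t5, t6, t7}, add states in Sat(p) with some successor in Z. Already a fixed point.
Sat(E[p U ¬q]) = {t1, t3, t5, t6, t7}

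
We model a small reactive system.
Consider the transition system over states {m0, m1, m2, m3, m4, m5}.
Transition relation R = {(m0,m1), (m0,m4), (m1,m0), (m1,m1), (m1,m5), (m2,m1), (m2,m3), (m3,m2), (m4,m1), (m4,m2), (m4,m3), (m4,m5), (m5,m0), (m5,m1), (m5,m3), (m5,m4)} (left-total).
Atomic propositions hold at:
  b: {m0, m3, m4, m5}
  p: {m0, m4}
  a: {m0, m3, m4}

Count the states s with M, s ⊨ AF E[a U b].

4

E[a U b]: least fixpoint, start Z0 = Sat(b) = {m0, m3, m4, m5}, add states in Sat(a) with some successor in Z. Already a fixed point.
Sat(E[a U b]) = {m0, m3, m4, m5}
AF E[a U b]: least fixpoint, start Z0 = {m0, m3, m4, m5}, add states with every successor in Z. Already a fixed point.
Sat(AF E[a U b]) = {m0, m3, m4, m5}
|Sat(AF E[a U b])| = |{m0, m3, m4, m5}| = 4.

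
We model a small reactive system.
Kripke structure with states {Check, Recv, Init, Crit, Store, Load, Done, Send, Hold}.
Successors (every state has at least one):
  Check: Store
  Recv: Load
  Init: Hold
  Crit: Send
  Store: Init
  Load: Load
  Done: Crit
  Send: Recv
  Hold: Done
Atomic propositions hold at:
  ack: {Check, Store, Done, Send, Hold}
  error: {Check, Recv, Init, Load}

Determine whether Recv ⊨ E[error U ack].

E[error U ack]: least fixpoint, start Z0 = Sat(ack) = {Check, Store, Done, Send, Hold}, add states in Sat(error) with some successor in Z. Z1 = {Check, Init, Store, Done, Send, Hold}; fixed.
Sat(E[error U ack]) = {Check, Init, Store, Done, Send, Hold}
Recv ∉ Sat(E[error U ack]) = {Check, Init, Store, Done, Send, Hold}, so the formula does not hold at Recv.

No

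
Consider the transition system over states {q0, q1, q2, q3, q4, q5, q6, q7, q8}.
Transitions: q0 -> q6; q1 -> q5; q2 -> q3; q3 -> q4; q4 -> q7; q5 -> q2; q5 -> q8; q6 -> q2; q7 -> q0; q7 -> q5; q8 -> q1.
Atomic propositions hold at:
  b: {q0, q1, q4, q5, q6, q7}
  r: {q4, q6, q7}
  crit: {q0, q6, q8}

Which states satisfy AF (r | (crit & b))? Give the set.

{q0, q2, q3, q4, q6, q7}

Sat(crit & b) = {q0, q6}
Sat(r | (crit & b)) = {q0, q4, q6, q7}
AF (r | (crit & b)): least fixpoint, start Z0 = {q0, q4, q6, q7}, add states with every successor in Z. Z1 = {q0, q3, q4, q6, q7}; Z2 = {q0, q2, q3, q4, q6, q7}; fixed.
Sat(AF (r | (crit & b))) = {q0, q2, q3, q4, q6, q7}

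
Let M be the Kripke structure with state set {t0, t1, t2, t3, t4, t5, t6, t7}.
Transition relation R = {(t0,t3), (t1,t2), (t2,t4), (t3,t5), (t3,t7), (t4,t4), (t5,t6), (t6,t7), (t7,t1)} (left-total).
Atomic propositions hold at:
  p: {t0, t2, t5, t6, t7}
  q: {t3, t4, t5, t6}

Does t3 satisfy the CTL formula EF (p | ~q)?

Yes

Sat(~q) = {t0, t1, t2, t7}
Sat(p | ~q) = {t0, t1, t2, t5, t6, t7}
EF (p | ~q): least fixpoint, start Z0 = {t0, t1, t2, t5, t6, t7}, add states with some successor in Z. Z1 = {t0, t1, t2, t3, t5, t6, t7}; fixed.
Sat(EF (p | ~q)) = {t0, t1, t2, t3, t5, t6, t7}
t3 ∈ Sat(EF (p | ~q)) = {t0, t1, t2, t3, t5, t6, t7}, so the formula holds at t3.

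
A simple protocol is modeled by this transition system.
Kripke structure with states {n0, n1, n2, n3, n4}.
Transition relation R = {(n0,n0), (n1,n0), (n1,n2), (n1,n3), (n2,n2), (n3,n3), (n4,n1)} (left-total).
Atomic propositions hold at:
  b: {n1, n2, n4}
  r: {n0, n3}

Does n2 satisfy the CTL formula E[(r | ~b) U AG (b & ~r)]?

Sat(~b) = {n0, n3}
Sat(r | ~b) = {n0, n3}
Sat(~r) = {n1, n2, n4}
Sat(b & ~r) = {n1, n2, n4}
AG (b & ~r): greatest fixpoint, start Z0 = {n1, n2, n4}, keep only states in Sat with every successor in Z. Z1 = {n2, n4}; Z2 = {n2}; fixed.
Sat(AG (b & ~r)) = {n2}
E[(r | ~b) U AG (b & ~r)]: least fixpoint, start Z0 = Sat(AG (b & ~r)) = {n2}, add states in Sat(r | ~b) with some successor in Z. Already a fixed point.
Sat(E[(r | ~b) U AG (b & ~r)]) = {n2}
n2 ∈ Sat(E[(r | ~b) U AG (b & ~r)]) = {n2}, so the formula holds at n2.

Yes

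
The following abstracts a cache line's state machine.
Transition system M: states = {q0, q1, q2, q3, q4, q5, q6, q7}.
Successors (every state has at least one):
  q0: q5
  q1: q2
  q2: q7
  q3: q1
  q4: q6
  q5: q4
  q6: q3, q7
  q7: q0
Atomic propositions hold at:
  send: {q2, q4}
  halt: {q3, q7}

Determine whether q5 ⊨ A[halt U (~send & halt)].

Sat(~send) = {q0, q1, q3, q5, q6, q7}
Sat(~send & halt) = {q3, q7}
A[halt U (~send & halt)]: least fixpoint, start Z0 = Sat((~send & halt)) = {q3, q7}, add states in Sat(halt) with every successor in Z. Already a fixed point.
Sat(A[halt U (~send & halt)]) = {q3, q7}
q5 ∉ Sat(A[halt U (~send & halt)]) = {q3, q7}, so the formula does not hold at q5.

No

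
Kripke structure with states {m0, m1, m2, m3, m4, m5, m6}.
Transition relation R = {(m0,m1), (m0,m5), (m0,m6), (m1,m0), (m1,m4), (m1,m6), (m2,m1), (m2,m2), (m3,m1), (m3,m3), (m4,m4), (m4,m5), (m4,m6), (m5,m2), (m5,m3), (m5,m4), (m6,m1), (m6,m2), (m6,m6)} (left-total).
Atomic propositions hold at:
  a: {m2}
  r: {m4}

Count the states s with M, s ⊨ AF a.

1

AF a: least fixpoint, start Z0 = {m2}, add states with every successor in Z. Already a fixed point.
Sat(AF a) = {m2}
|Sat(AF a)| = |{m2}| = 1.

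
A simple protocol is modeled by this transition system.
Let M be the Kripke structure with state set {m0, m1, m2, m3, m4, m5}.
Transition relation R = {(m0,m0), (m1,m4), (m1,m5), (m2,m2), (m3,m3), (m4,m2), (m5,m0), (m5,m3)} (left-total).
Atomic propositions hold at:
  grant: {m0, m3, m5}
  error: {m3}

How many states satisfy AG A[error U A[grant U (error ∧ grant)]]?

1

Sat(error ∧ grant) = {m3}
A[grant U (error ∧ grant)]: least fixpoint, start Z0 = Sat((error ∧ grant)) = {m3}, add states in Sat(grant) with every successor in Z. Already a fixed point.
Sat(A[grant U (error ∧ grant)]) = {m3}
A[error U A[grant U (error ∧ grant)]]: least fixpoint, start Z0 = Sat(A[grant U (error ∧ grant)]) = {m3}, add states in Sat(error) with every successor in Z. Already a fixed point.
Sat(A[error U A[grant U (error ∧ grant)]]) = {m3}
AG A[error U A[grant U (error ∧ grant)]]: greatest fixpoint, start Z0 = {m3}, keep only states in Sat with every successor in Z. Already a fixed point.
Sat(AG A[error U A[grant U (error ∧ grant)]]) = {m3}
|Sat(AG A[error U A[grant U (error ∧ grant)]])| = |{m3}| = 1.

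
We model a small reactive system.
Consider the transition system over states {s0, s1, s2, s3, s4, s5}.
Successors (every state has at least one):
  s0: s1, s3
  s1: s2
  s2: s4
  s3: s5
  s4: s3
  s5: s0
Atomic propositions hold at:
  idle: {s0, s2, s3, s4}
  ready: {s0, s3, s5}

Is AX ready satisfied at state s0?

Sat(AX ready) = {s : every successor in {s0, s3, s5}} = {s3, s4, s5}
s0 ∉ Sat(AX ready) = {s3, s4, s5}, so the formula does not hold at s0.

No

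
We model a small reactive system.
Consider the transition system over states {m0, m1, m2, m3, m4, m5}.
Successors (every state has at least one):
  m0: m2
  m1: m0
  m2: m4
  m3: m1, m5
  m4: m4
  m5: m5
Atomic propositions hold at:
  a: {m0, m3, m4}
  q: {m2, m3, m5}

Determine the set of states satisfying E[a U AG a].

{m4}

AG a: greatest fixpoint, start Z0 = {m0, m3, m4}, keep only states in Sat with every successor in Z. Z1 = {m4}; fixed.
Sat(AG a) = {m4}
E[a U AG a]: least fixpoint, start Z0 = Sat(AG a) = {m4}, add states in Sat(a) with some successor in Z. Already a fixed point.
Sat(E[a U AG a]) = {m4}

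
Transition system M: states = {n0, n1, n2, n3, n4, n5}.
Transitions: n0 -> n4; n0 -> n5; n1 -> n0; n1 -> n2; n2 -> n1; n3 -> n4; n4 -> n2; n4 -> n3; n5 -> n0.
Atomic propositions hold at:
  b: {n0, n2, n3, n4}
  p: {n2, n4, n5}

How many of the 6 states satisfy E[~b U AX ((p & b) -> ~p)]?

3

Sat(~b) = {n1, n5}
Sat(p & b) = {n2, n4}
Sat(~p) = {n0, n1, n3}
Sat((p & b) -> ~p) = {n0, n1, n3, n5}
Sat(AX ((p & b) -> ~p)) = {s : every successor in {n0, n1, n3, n5}} = {n2, n5}
E[~b U AX ((p & b) -> ~p)]: least fixpoint, start Z0 = Sat(AX ((p & b) -> ~p)) = {n2, n5}, add states in Sat(~b) with some successor in Z. Z1 = {n1, n2, n5}; fixed.
Sat(E[~b U AX ((p & b) -> ~p)]) = {n1, n2, n5}
|Sat(E[~b U AX ((p & b) -> ~p)])| = |{n1, n2, n5}| = 3.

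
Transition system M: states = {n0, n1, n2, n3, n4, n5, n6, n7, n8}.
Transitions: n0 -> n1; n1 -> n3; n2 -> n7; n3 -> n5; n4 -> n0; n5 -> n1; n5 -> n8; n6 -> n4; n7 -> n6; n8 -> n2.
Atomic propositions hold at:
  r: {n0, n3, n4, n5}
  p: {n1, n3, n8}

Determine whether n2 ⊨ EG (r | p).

No

Sat(r | p) = {n0, n1, n3, n4, n5, n8}
EG (r | p): greatest fixpoint, start Z0 = {n0, n1, n3, n4, n5, n8}, keep only states in Sat with some successor in Z. Z1 = {n0, n1, n3, n4, n5}; fixed.
Sat(EG (r | p)) = {n0, n1, n3, n4, n5}
n2 ∉ Sat(EG (r | p)) = {n0, n1, n3, n4, n5}, so the formula does not hold at n2.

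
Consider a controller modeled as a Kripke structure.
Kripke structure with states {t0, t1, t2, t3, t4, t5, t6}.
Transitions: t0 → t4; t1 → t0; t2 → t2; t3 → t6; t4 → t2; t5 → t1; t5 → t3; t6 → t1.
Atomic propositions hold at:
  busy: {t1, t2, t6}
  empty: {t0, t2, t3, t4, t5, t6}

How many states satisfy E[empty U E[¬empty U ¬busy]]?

Sat(¬empty) = {t1}
Sat(¬busy) = {t0, t3, t4, t5}
E[¬empty U ¬busy]: least fixpoint, start Z0 = Sat(¬busy) = {t0, t3, t4, t5}, add states in Sat(¬empty) with some successor in Z. Z1 = {t0, t1, t3, t4, t5}; fixed.
Sat(E[¬empty U ¬busy]) = {t0, t1, t3, t4, t5}
E[empty U E[¬empty U ¬busy]]: least fixpoint, start Z0 = Sat(E[¬empty U ¬busy]) = {t0, t1, t3, t4, t5}, add states in Sat(empty) with some successor in Z. Z1 = {t0, t1, t3, t4, t5, t6}; fixed.
Sat(E[empty U E[¬empty U ¬busy]]) = {t0, t1, t3, t4, t5, t6}
|Sat(E[empty U E[¬empty U ¬busy]])| = |{t0, t1, t3, t4, t5, t6}| = 6.

6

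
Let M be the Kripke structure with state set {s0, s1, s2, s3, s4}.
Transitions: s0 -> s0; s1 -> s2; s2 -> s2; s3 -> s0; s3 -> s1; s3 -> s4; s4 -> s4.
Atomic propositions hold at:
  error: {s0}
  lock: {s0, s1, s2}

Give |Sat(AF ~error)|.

4

Sat(~error) = {s1, s2, s3, s4}
AF ~error: least fixpoint, start Z0 = {s1, s2, s3, s4}, add states with every successor in Z. Already a fixed point.
Sat(AF ~error) = {s1, s2, s3, s4}
|Sat(AF ~error)| = |{s1, s2, s3, s4}| = 4.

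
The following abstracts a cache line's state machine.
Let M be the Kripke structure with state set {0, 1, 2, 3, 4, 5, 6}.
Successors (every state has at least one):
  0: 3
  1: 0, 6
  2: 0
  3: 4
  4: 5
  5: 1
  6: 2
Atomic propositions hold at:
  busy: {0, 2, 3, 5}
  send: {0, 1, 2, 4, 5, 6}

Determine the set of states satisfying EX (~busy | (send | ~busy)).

Sat(~busy) = {1, 4, 6}
Sat(send | ~busy) = {0, 1, 2, 4, 5, 6}
Sat(~busy | (send | ~busy)) = {0, 1, 2, 4, 5, 6}
Sat(EX (~busy | (send | ~busy))) = {s : some successor in {0, 1, 2, 4, 5, 6}} = {1, 2, 3, 4, 5, 6}

{1, 2, 3, 4, 5, 6}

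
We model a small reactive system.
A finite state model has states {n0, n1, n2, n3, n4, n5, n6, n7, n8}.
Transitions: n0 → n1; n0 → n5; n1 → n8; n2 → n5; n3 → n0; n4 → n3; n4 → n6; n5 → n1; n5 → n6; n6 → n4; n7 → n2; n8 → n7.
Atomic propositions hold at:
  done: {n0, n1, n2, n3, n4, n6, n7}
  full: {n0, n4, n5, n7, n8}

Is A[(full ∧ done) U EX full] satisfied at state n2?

Sat(full ∧ done) = {n0, n4, n7}
Sat(EX full) = {s : some successor in {n0, n4, n5, n7, n8}} = {n0, n1, n2, n3, n6, n8}
A[(full ∧ done) U EX full]: least fixpoint, start Z0 = Sat(EX full) = {n0, n1, n2, n3, n6, n8}, add states in Sat(full ∧ done) with every successor in Z. Z1 = {n0, n1, n2, n3, n4, n6, n7, n8}; fixed.
Sat(A[(full ∧ done) U EX full]) = {n0, n1, n2, n3, n4, n6, n7, n8}
n2 ∈ Sat(A[(full ∧ done) U EX full]) = {n0, n1, n2, n3, n4, n6, n7, n8}, so the formula holds at n2.

Yes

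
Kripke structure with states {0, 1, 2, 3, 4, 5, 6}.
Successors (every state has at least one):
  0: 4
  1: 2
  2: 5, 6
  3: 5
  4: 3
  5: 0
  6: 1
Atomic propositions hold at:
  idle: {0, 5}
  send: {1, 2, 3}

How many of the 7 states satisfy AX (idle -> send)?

4

Sat(idle -> send) = {1, 2, 3, 4, 6}
Sat(AX (idle -> send)) = {s : every successor in {1, 2, 3, 4, 6}} = {0, 1, 4, 6}
|Sat(AX (idle -> send))| = |{0, 1, 4, 6}| = 4.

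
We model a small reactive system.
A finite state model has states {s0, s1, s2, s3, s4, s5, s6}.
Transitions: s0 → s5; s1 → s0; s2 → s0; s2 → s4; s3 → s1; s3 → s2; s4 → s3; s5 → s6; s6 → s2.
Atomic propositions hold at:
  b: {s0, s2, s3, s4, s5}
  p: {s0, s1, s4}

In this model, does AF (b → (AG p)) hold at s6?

Yes

AG p: greatest fixpoint, start Z0 = {s0, s1, s4}, keep only states in Sat with every successor in Z. Z1 = {s1}; Z2 = ∅; fixed.
Sat(AG p) = ∅
Sat(b → (AG p)) = {s1, s6}
AF (b → (AG p)): least fixpoint, start Z0 = {s1, s6}, add states with every successor in Z. Z1 = {s1, s5, s6}; Z2 = {s0, s1, s5, s6}; fixed.
Sat(AF (b → (AG p))) = {s0, s1, s5, s6}
s6 ∈ Sat(AF (b → (AG p))) = {s0, s1, s5, s6}, so the formula holds at s6.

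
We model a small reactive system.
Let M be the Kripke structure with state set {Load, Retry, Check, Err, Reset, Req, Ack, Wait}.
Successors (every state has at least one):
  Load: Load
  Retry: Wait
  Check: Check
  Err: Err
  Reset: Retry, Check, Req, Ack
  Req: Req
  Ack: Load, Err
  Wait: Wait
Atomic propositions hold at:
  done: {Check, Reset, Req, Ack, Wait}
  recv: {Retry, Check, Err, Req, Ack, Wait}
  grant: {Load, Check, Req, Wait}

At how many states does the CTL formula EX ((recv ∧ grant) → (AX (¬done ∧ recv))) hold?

Sat(recv ∧ grant) = {Check, Req, Wait}
Sat(¬done) = {Load, Retry, Err}
Sat(¬done ∧ recv) = {Retry, Err}
Sat(AX (¬done ∧ recv)) = {s : every successor in {Retry, Err}} = {Err}
Sat((recv ∧ grant) → (AX (¬done ∧ recv))) = {Load, Retry, Err, Reset, Ack}
Sat(EX ((recv ∧ grant) → (AX (¬done ∧ recv)))) = {s : some successor in {Load, Retry, Err, Reset, Ack}} = {Load, Err, Reset, Ack}
|Sat(EX ((recv ∧ grant) → (AX (¬done ∧ recv))))| = |{Load, Err, Reset, Ack}| = 4.

4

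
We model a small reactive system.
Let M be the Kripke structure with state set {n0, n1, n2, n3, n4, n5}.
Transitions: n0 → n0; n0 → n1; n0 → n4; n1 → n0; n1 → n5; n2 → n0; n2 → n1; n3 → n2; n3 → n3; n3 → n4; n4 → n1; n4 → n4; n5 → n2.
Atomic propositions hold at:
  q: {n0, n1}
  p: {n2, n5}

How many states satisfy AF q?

4

AF q: least fixpoint, start Z0 = {n0, n1}, add states with every successor in Z. Z1 = {n0, n1, n2}; Z2 = {n0, n1, n2, n5}; fixed.
Sat(AF q) = {n0, n1, n2, n5}
|Sat(AF q)| = |{n0, n1, n2, n5}| = 4.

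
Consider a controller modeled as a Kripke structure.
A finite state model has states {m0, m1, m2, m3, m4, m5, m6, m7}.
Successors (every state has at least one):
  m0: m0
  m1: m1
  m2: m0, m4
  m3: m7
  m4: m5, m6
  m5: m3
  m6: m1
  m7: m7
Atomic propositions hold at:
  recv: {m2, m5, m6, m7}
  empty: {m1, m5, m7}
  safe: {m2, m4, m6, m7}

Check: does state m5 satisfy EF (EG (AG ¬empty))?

No

Sat(¬empty) = {m0, m2, m3, m4, m6}
AG ¬empty: greatest fixpoint, start Z0 = {m0, m2, m3, m4, m6}, keep only states in Sat with every successor in Z. Z1 = {m0, m2}; Z2 = {m0}; fixed.
Sat(AG ¬empty) = {m0}
EG (AG ¬empty): greatest fixpoint, start Z0 = {m0}, keep only states in Sat with some successor in Z. Already a fixed point.
Sat(EG (AG ¬empty)) = {m0}
EF (EG (AG ¬empty)): least fixpoint, start Z0 = {m0}, add states with some successor in Z. Z1 = {m0, m2}; fixed.
Sat(EF (EG (AG ¬empty))) = {m0, m2}
m5 ∉ Sat(EF (EG (AG ¬empty))) = {m0, m2}, so the formula does not hold at m5.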